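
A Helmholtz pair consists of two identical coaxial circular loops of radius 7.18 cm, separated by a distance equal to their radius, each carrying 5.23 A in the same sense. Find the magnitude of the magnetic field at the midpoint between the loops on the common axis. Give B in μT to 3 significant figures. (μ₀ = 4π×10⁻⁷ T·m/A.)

Each loop contributes B = μ₀IR²/[2(R²+z²)^(3/2)] on the axis, with z measured from that loop.
Loop 1 (z = 0.0359 m): B₁ = 3.27×10⁻⁵ T. Loop 2 (z = 0.0359 m): B₂ = 3.27×10⁻⁵ T.
The fields add: B = B₁ + B₂ = 6.55×10⁻⁵ T.

B ≈ 65.5 μT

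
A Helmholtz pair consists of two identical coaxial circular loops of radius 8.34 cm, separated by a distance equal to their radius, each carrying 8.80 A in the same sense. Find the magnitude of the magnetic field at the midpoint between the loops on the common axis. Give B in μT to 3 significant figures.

Each loop contributes B = μ₀IR²/[2(R²+z²)^(3/2)] on the axis, with z measured from that loop.
Loop 1 (z = 0.0417 m): B₁ = 4.74×10⁻⁵ T. Loop 2 (z = 0.0417 m): B₂ = 4.74×10⁻⁵ T.
The fields add: B = B₁ + B₂ = 9.49×10⁻⁵ T.

B ≈ 94.9 μT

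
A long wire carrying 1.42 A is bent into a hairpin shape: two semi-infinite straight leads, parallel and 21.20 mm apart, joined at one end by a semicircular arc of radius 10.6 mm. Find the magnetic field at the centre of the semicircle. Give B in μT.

B ≈ 68.9 μT

The semicircular arc contributes B_arc = μ₀I·π/(4πR) = μ₀I/(4R) = 4.21×10⁻⁵ T.
Each semi-infinite lead is at perpendicular distance R = 0.0106 m from the centre, with the perpendicular foot at its near end, so it contributes μ₀I/(4πR); both point the same way, together 2.68×10⁻⁵ T.
Arc and leads all point the same direction: B = 4.21×10⁻⁵ + 2.68×10⁻⁵ = 6.89×10⁻⁵ T.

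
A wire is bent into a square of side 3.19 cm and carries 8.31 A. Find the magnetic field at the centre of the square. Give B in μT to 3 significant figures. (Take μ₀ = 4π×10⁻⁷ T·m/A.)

Each side is a finite straight segment at perpendicular distance d = a/(2 tan(π/4)) = 0.01595 m from the centre, with end-angles ±π/4.
One side contributes B₁ = (μ₀I/4πd)·2 sin(π/4) = 7.37×10⁻⁵ T.
All 4 sides add in the same direction: B = 4 × 7.37×10⁻⁵ = 2.95×10⁻⁴ T.

B ≈ 295 μT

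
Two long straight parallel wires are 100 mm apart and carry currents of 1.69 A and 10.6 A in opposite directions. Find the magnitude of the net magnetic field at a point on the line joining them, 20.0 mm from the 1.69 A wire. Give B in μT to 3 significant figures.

B ≈ 43.4 μT

Each long wire gives B = μ₀I/(2πd). Distances are d₁ = 0.02 m and d₂ = 0.08 m.
B₁ = 1.69×10⁻⁵ T, B₂ = 2.65×10⁻⁵ T.
Between antiparallel currents both contributions point the same way, so they add. B = B₁ + B₂ = 1.69×10⁻⁵ + 2.65×10⁻⁵ = 4.34×10⁻⁵ T.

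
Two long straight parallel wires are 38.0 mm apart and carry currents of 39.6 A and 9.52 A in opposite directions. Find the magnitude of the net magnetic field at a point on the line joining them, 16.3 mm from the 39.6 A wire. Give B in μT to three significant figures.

B ≈ 574 μT

Each long wire gives B = μ₀I/(2πd). Distances are d₁ = 0.0163 m and d₂ = 0.0217 m.
B₁ = 4.86×10⁻⁴ T, B₂ = 8.77×10⁻⁵ T.
Between antiparallel currents both contributions point the same way, so they add. B = B₁ + B₂ = 4.86×10⁻⁴ + 8.77×10⁻⁵ = 5.74×10⁻⁴ T.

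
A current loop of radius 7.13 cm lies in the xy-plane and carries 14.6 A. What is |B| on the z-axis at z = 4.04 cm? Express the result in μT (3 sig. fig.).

On the axis of a circular loop, B = μ₀IR² / [2(R²+z²)^(3/2)].
R² + z² = (0.0713)² + (0.0404)² = 0.006716 m², and (R²+z²)^(3/2) = 5.50×10⁻⁴ m³.
B = (4π×10⁻⁷ × 14.6 × 0.005084) / (2 × 5.50×10⁻⁴) = 8.47×10⁻⁵ T.

B ≈ 84.7 μT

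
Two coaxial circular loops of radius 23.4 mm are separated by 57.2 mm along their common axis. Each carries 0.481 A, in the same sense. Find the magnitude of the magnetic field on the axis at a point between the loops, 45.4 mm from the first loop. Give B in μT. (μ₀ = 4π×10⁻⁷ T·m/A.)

B ≈ 10.4 μT

Each loop contributes B = μ₀IR²/[2(R²+z²)^(3/2)] on the axis, with z measured from that loop.
Loop 1 (z = 0.0454 m): B₁ = 1.24×10⁻⁶ T. Loop 2 (z = 0.0118 m): B₂ = 9.19×10⁻⁶ T.
The fields add: B = B₁ + B₂ = 1.04×10⁻⁵ T.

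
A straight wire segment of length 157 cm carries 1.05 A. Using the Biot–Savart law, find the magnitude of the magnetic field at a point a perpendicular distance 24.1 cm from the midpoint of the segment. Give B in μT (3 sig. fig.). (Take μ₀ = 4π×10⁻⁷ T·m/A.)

B ≈ 0.833 μT

For a finite straight segment, B = (μ₀I/4πd)(sinθ₁ + sinθ₂), where θ₁, θ₂ are the angles from the perpendicular to each end.
The perpendicular from the point meets the wire at its midpoint, so each end is L/2 = 0.785 m away along the wire.
sinθ₁ = 0.785/√(0.785²+0.241²) = 0.9560; sinθ₂ = 0.785/√(0.785²+0.241²) = 0.9560.
B = (4π×10⁻⁷ × 1.05) / (4π × 0.241) × (0.9560 + 0.9560) = 8.33×10⁻⁷ T.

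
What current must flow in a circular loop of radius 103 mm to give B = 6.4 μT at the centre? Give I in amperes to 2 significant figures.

At the centre of a circular loop B = μ₀I/(2R), so I = 2RB/μ₀.
With R = 0.103 m, I = 2 × 0.103 × 6.40×10⁻⁶ / (4π×10⁻⁷) = 1.05 A.

I ≈ 1.0 A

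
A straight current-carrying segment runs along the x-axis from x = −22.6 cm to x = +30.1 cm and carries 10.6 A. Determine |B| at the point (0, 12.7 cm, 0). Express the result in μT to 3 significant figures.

B ≈ 15.0 μT

For a finite straight segment, B = (μ₀I/4πd)(sinθ₁ + sinθ₂), where θ₁, θ₂ are the angles from the perpendicular to each end.
The perpendicular distance is d = 0.127 m; the end-offsets along the wire are a = 0.226 m and b = 0.301 m.
sinθ₁ = 0.226/√(0.226²+0.127²) = 0.8718; sinθ₂ = 0.301/√(0.301²+0.127²) = 0.9213.
B = (4π×10⁻⁷ × 10.6) / (4π × 0.127) × (0.8718 + 0.9213) = 1.50×10⁻⁵ T.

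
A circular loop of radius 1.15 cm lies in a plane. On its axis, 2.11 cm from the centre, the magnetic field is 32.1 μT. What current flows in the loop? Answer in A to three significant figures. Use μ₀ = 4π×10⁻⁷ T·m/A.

I ≈ 5.36 A

On the axis of a loop, B = μ₀IR²/[2(R²+z²)^(3/2)], so I = 2B(R²+z²)^(3/2)/(μ₀R²).
R² + z² = 0.0001322 + 0.0004452 = 0.0005775 m²; raised to 3/2 gives 1.39×10⁻⁵ m³.
I = 2 × 3.21×10⁻⁵ × 1.39×10⁻⁵ / (1.26×10⁻⁶ × 0.0001322) = 5.36 A.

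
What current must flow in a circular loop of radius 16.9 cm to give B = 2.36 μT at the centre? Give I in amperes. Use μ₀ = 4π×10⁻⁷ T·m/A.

I ≈ 0.635 A

At the centre of a circular loop B = μ₀I/(2R), so I = 2RB/μ₀.
With R = 0.169 m, I = 2 × 0.169 × 2.36×10⁻⁶ / (4π×10⁻⁷) = 0.635 A.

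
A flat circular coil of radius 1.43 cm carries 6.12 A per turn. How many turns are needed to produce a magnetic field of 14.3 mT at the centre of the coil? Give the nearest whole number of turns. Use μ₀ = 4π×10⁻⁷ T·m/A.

N = 53

For an N-turn coil, B = Nμ₀I/(2R). A single turn gives B₁ = 2.69×10⁻⁴ T with R = 0.0143 m.
N = B/B₁ = 1.43×10⁻² / 2.69×10⁻⁴ = 53.18.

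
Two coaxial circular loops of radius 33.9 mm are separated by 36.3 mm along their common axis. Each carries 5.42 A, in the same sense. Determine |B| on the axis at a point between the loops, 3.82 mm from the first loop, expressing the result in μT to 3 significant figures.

Each loop contributes B = μ₀IR²/[2(R²+z²)^(3/2)] on the axis, with z measured from that loop.
Loop 1 (z = 0.00382 m): B₁ = 9.86×10⁻⁵ T. Loop 2 (z = 0.03248 m): B₂ = 3.78×10⁻⁵ T.
The fields add: B = B₁ + B₂ = 1.36×10⁻⁴ T.

B ≈ 136 μT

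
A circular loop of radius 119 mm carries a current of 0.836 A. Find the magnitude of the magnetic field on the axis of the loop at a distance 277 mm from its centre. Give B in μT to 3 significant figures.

B ≈ 0.271 μT

On the axis of a circular loop, B = μ₀IR² / [2(R²+z²)^(3/2)].
R² + z² = (0.119)² + (0.277)² = 0.09089 m², and (R²+z²)^(3/2) = 2.74×10⁻² m³.
B = (4π×10⁻⁷ × 0.836 × 0.01416) / (2 × 2.74×10⁻²) = 2.71×10⁻⁷ T.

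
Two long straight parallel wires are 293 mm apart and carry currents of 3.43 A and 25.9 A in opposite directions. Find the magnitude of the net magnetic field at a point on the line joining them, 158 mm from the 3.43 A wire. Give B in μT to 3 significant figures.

B ≈ 42.7 μT

Each long wire gives B = μ₀I/(2πd). Distances are d₁ = 0.158 m and d₂ = 0.135 m.
B₁ = 4.34×10⁻⁶ T, B₂ = 3.84×10⁻⁵ T.
Between antiparallel currents both contributions point the same way, so they add. B = B₁ + B₂ = 4.34×10⁻⁶ + 3.84×10⁻⁵ = 4.27×10⁻⁵ T.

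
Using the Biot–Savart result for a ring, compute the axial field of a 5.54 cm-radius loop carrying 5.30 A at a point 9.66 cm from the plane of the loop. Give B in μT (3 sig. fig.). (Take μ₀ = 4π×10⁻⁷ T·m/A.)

B ≈ 7.40 μT

On the axis of a circular loop, B = μ₀IR² / [2(R²+z²)^(3/2)].
R² + z² = (0.0554)² + (0.0966)² = 0.0124 m², and (R²+z²)^(3/2) = 1.38×10⁻³ m³.
B = (4π×10⁻⁷ × 5.30 × 0.003069) / (2 × 1.38×10⁻³) = 7.40×10⁻⁶ T.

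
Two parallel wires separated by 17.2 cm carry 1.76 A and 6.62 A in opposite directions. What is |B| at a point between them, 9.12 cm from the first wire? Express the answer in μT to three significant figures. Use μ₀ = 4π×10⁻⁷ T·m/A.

Each long wire gives B = μ₀I/(2πd). Distances are d₁ = 0.0912 m and d₂ = 0.0808 m.
B₁ = 3.86×10⁻⁶ T, B₂ = 1.64×10⁻⁵ T.
Between antiparallel currents both contributions point the same way, so they add. B = B₁ + B₂ = 3.86×10⁻⁶ + 1.64×10⁻⁵ = 2.02×10⁻⁵ T.

B ≈ 20.2 μT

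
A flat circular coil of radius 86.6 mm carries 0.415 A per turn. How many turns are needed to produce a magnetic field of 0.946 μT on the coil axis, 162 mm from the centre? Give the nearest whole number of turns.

N = 3

For an N-turn coil, B = Nμ₀IR²/[2(R²+z²)^(3/2)]. A single turn gives B₁ = 3.15×10⁻⁷ T with R = 0.0866 m, z = 0.162 m.
N = B/B₁ = 9.46×10⁻⁷ / 3.15×10⁻⁷ = 3.00.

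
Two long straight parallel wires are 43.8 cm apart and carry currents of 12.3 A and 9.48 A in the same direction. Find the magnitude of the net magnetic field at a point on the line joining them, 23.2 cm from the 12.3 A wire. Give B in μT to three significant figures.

B ≈ 1.40 μT

Each long wire gives B = μ₀I/(2πd). Distances are d₁ = 0.232 m and d₂ = 0.206 m.
B₁ = 1.06×10⁻⁵ T, B₂ = 9.20×10⁻⁶ T.
Between parallel currents the two contributions point in opposite directions, so they subtract. B = |B₁ − B₂| = |1.06×10⁻⁵ − 9.20×10⁻⁶| = 1.40×10⁻⁶ T.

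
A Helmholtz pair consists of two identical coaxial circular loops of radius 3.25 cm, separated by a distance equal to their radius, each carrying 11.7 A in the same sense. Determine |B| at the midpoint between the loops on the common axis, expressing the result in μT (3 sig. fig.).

Each loop contributes B = μ₀IR²/[2(R²+z²)^(3/2)] on the axis, with z measured from that loop.
Loop 1 (z = 0.01625 m): B₁ = 1.62×10⁻⁴ T. Loop 2 (z = 0.01625 m): B₂ = 1.62×10⁻⁴ T.
The fields add: B = B₁ + B₂ = 3.24×10⁻⁴ T.

B ≈ 324 μT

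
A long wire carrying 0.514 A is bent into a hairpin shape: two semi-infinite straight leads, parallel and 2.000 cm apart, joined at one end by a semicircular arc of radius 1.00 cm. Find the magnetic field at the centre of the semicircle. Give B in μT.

B ≈ 26.4 μT

The semicircular arc contributes B_arc = μ₀I·π/(4πR) = μ₀I/(4R) = 1.61×10⁻⁵ T.
Each semi-infinite lead is at perpendicular distance R = 0.01 m from the centre, with the perpendicular foot at its near end, so it contributes μ₀I/(4πR); both point the same way, together 1.03×10⁻⁵ T.
Arc and leads all point the same direction: B = 1.61×10⁻⁵ + 1.03×10⁻⁵ = 2.64×10⁻⁵ T.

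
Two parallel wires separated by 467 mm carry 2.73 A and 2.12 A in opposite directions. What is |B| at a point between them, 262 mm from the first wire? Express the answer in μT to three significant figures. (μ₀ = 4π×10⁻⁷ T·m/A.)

Each long wire gives B = μ₀I/(2πd). Distances are d₁ = 0.262 m and d₂ = 0.205 m.
B₁ = 2.08×10⁻⁶ T, B₂ = 2.07×10⁻⁶ T.
Between antiparallel currents both contributions point the same way, so they add. B = B₁ + B₂ = 2.08×10⁻⁶ + 2.07×10⁻⁶ = 4.15×10⁻⁶ T.

B ≈ 4.15 μT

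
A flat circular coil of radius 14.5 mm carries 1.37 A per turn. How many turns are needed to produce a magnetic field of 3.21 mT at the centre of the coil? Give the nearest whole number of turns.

N = 54

For an N-turn coil, B = Nμ₀I/(2R). A single turn gives B₁ = 5.94×10⁻⁵ T with R = 0.0145 m.
N = B/B₁ = 3.21×10⁻³ / 5.94×10⁻⁵ = 54.07.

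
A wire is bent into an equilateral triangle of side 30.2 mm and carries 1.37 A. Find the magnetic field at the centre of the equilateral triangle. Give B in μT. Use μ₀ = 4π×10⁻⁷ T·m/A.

Each side is a finite straight segment at perpendicular distance d = a/(2 tan(π/3)) = 0.008718 m from the centre, with end-angles ±π/3.
One side contributes B₁ = (μ₀I/4πd)·2 sin(π/3) = 2.72×10⁻⁵ T.
All 3 sides add in the same direction: B = 3 × 2.72×10⁻⁵ = 8.17×10⁻⁵ T.

B ≈ 81.7 μT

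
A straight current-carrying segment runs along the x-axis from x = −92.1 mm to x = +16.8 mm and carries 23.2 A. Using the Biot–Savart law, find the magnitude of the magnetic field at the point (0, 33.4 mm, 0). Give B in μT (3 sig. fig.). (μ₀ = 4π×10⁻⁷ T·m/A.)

For a finite straight segment, B = (μ₀I/4πd)(sinθ₁ + sinθ₂), where θ₁, θ₂ are the angles from the perpendicular to each end.
The perpendicular distance is d = 0.0334 m; the end-offsets along the wire are a = 0.0921 m and b = 0.0168 m.
sinθ₁ = 0.0921/√(0.0921²+0.0334²) = 0.9401; sinθ₂ = 0.0168/√(0.0168²+0.0334²) = 0.4494.
B = (4π×10⁻⁷ × 23.2) / (4π × 0.0334) × (0.9401 + 0.4494) = 9.65×10⁻⁵ T.

B ≈ 96.5 μT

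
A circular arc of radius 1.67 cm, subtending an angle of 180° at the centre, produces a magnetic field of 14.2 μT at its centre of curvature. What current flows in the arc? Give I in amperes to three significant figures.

I ≈ 0.755 A

For a circular arc, B = μ₀Iφ/(4πR) with φ in radians; here φ = 3.142 rad.
So I = 4πRB/(μ₀φ) = 4π × 0.0167 × 1.42×10⁻⁵ / (4π×10⁻⁷ × 3.142) = 0.755 A.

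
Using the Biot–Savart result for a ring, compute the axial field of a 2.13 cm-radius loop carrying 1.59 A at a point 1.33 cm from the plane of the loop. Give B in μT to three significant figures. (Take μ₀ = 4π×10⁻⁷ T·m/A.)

B ≈ 28.6 μT

On the axis of a circular loop, B = μ₀IR² / [2(R²+z²)^(3/2)].
R² + z² = (0.0213)² + (0.0133)² = 0.0006306 m², and (R²+z²)^(3/2) = 1.58×10⁻⁵ m³.
B = (4π×10⁻⁷ × 1.59 × 0.0004537) / (2 × 1.58×10⁻⁵) = 2.86×10⁻⁵ T.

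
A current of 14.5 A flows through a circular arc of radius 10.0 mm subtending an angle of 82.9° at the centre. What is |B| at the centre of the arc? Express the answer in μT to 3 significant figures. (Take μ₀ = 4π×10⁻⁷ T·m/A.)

The Biot–Savart field of a circular arc at its centre is B = μ₀Iφ/(4πR), with φ = 1.447 rad.
B = (4π×10⁻⁷ × 14.5 × 1.447) / (4π × 0.01) = 2.10×10⁻⁴ T.

B ≈ 210 μT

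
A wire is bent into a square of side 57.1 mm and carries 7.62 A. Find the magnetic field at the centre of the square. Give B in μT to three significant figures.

B ≈ 151 μT

Each side is a finite straight segment at perpendicular distance d = a/(2 tan(π/4)) = 0.02855 m from the centre, with end-angles ±π/4.
One side contributes B₁ = (μ₀I/4πd)·2 sin(π/4) = 3.77×10⁻⁵ T.
All 4 sides add in the same direction: B = 4 × 3.77×10⁻⁵ = 1.51×10⁻⁴ T.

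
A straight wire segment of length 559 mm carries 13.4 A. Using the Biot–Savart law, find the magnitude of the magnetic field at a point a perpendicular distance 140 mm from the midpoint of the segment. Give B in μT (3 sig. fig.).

B ≈ 17.1 μT

For a finite straight segment, B = (μ₀I/4πd)(sinθ₁ + sinθ₂), where θ₁, θ₂ are the angles from the perpendicular to each end.
The perpendicular from the point meets the wire at its midpoint, so each end is L/2 = 0.2795 m away along the wire.
sinθ₁ = 0.2795/√(0.2795²+0.14²) = 0.8941; sinθ₂ = 0.2795/√(0.2795²+0.14²) = 0.8941.
B = (4π×10⁻⁷ × 13.4) / (4π × 0.14) × (0.8941 + 0.8941) = 1.71×10⁻⁵ T.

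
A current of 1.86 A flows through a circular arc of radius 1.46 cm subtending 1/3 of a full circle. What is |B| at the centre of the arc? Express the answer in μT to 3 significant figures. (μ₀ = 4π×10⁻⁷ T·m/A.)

The Biot–Savart field of a circular arc at its centre is B = μ₀Iφ/(4πR), with φ = 2.094 rad.
B = (4π×10⁻⁷ × 1.86 × 2.094) / (4π × 0.0146) = 2.67×10⁻⁵ T.

B ≈ 26.7 μT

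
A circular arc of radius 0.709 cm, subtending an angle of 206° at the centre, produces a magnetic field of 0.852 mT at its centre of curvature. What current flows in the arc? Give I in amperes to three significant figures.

For a circular arc, B = μ₀Iφ/(4πR) with φ in radians; here φ = 3.595 rad.
So I = 4πRB/(μ₀φ) = 4π × 0.00709 × 8.52×10⁻⁴ / (4π×10⁻⁷ × 3.595) = 16.8 A.

I ≈ 16.8 A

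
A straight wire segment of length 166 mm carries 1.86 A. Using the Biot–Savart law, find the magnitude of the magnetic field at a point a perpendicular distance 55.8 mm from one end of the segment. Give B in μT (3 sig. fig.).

For a finite straight segment, B = (μ₀I/4πd)(sinθ₁ + sinθ₂), where θ₁, θ₂ are the angles from the perpendicular to each end.
The perpendicular foot is at one end, so the two end-offsets along the wire are 0 and L = 0.166 m.
sinθ₁ = 0/√(0²+0.0558²) = 0.0000; sinθ₂ = 0.166/√(0.166²+0.0558²) = 0.9479.
B = (4π×10⁻⁷ × 1.86) / (4π × 0.0558) × (0.0000 + 0.9479) = 3.16×10⁻⁶ T.

B ≈ 3.16 μT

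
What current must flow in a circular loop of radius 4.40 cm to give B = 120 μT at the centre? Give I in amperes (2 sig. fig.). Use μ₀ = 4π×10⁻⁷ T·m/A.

I ≈ 8.4 A

At the centre of a circular loop B = μ₀I/(2R), so I = 2RB/μ₀.
With R = 0.044 m, I = 2 × 0.044 × 1.20×10⁻⁴ / (4π×10⁻⁷) = 8.40 A.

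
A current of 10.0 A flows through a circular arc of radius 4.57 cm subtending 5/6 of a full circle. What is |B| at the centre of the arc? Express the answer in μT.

The Biot–Savart field of a circular arc at its centre is B = μ₀Iφ/(4πR), with φ = 5.236 rad.
B = (4π×10⁻⁷ × 10.0 × 5.236) / (4π × 0.0457) = 1.15×10⁻⁴ T.

B ≈ 115 μT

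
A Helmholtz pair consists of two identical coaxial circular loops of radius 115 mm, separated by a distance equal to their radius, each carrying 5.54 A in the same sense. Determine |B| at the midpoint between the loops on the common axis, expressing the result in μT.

B ≈ 43.3 μT

Each loop contributes B = μ₀IR²/[2(R²+z²)^(3/2)] on the axis, with z measured from that loop.
Loop 1 (z = 0.0575 m): B₁ = 2.17×10⁻⁵ T. Loop 2 (z = 0.0575 m): B₂ = 2.17×10⁻⁵ T.
The fields add: B = B₁ + B₂ = 4.33×10⁻⁵ T.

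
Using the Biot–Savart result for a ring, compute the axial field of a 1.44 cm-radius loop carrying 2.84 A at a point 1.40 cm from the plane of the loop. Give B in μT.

B ≈ 45.7 μT

On the axis of a circular loop, B = μ₀IR² / [2(R²+z²)^(3/2)].
R² + z² = (0.0144)² + (0.014)² = 0.0004034 m², and (R²+z²)^(3/2) = 8.10×10⁻⁶ m³.
B = (4π×10⁻⁷ × 2.84 × 0.0002074) / (2 × 8.10×10⁻⁶) = 4.57×10⁻⁵ T.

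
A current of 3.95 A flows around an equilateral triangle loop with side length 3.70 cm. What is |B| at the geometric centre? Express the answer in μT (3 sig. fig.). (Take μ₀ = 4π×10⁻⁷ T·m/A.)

Each side is a finite straight segment at perpendicular distance d = a/(2 tan(π/3)) = 0.01068 m from the centre, with end-angles ±π/3.
One side contributes B₁ = (μ₀I/4πd)·2 sin(π/3) = 6.41×10⁻⁵ T.
All 3 sides add in the same direction: B = 3 × 6.41×10⁻⁵ = 1.92×10⁻⁴ T.

B ≈ 192 μT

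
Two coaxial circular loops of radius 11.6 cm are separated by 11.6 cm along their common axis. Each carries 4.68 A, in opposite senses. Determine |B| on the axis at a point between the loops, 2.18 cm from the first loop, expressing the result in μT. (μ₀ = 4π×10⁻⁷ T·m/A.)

Each loop contributes B = μ₀IR²/[2(R²+z²)^(3/2)] on the axis, with z measured from that loop.
Loop 1 (z = 0.0218 m): B₁ = 2.41×10⁻⁵ T. Loop 2 (z = 0.0942 m): B₂ = 1.19×10⁻⁵ T.
The fields oppose: B = |B₁ − B₂| = 1.22×10⁻⁵ T.

B ≈ 12.2 μT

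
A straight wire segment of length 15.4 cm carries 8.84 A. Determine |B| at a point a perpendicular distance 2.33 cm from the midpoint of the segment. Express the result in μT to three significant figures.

For a finite straight segment, B = (μ₀I/4πd)(sinθ₁ + sinθ₂), where θ₁, θ₂ are the angles from the perpendicular to each end.
The perpendicular from the point meets the wire at its midpoint, so each end is L/2 = 0.077 m away along the wire.
sinθ₁ = 0.077/√(0.077²+0.0233²) = 0.9571; sinθ₂ = 0.077/√(0.077²+0.0233²) = 0.9571.
B = (4π×10⁻⁷ × 8.84) / (4π × 0.0233) × (0.9571 + 0.9571) = 7.26×10⁻⁵ T.

B ≈ 72.6 μT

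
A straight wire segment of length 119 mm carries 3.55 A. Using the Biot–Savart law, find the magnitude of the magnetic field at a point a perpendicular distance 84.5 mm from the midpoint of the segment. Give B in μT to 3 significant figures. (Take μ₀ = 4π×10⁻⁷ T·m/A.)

B ≈ 4.84 μT

For a finite straight segment, B = (μ₀I/4πd)(sinθ₁ + sinθ₂), where θ₁, θ₂ are the angles from the perpendicular to each end.
The perpendicular from the point meets the wire at its midpoint, so each end is L/2 = 0.0595 m away along the wire.
sinθ₁ = 0.0595/√(0.0595²+0.0845²) = 0.5757; sinθ₂ = 0.0595/√(0.0595²+0.0845²) = 0.5757.
B = (4π×10⁻⁷ × 3.55) / (4π × 0.0845) × (0.5757 + 0.5757) = 4.84×10⁻⁶ T.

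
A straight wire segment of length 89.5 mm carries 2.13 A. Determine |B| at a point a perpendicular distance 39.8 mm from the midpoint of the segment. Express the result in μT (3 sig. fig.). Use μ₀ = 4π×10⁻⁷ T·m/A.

B ≈ 8.00 μT

For a finite straight segment, B = (μ₀I/4πd)(sinθ₁ + sinθ₂), where θ₁, θ₂ are the angles from the perpendicular to each end.
The perpendicular from the point meets the wire at its midpoint, so each end is L/2 = 0.04475 m away along the wire.
sinθ₁ = 0.04475/√(0.04475²+0.0398²) = 0.7472; sinθ₂ = 0.04475/√(0.04475²+0.0398²) = 0.7472.
B = (4π×10⁻⁷ × 2.13) / (4π × 0.0398) × (0.7472 + 0.7472) = 8.00×10⁻⁶ T.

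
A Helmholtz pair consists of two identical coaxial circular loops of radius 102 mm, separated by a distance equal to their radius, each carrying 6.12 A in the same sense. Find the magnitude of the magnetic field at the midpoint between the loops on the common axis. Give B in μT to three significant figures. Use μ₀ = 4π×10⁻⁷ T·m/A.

Each loop contributes B = μ₀IR²/[2(R²+z²)^(3/2)] on the axis, with z measured from that loop.
Loop 1 (z = 0.051 m): B₁ = 2.70×10⁻⁵ T. Loop 2 (z = 0.051 m): B₂ = 2.70×10⁻⁵ T.
The fields add: B = B₁ + B₂ = 5.40×10⁻⁵ T.

B ≈ 54.0 μT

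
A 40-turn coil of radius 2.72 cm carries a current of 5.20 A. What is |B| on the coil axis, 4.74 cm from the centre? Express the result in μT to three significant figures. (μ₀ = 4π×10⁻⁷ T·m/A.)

For an N-turn flat coil, B = Nμ₀IR²/[2(R²+z²)^(3/2)] with R = 0.0272 m, z = 0.0474 m.
B = 40 × 1.48×10⁻⁵ T = 5.92×10⁻⁴ T.

B ≈ 592 μT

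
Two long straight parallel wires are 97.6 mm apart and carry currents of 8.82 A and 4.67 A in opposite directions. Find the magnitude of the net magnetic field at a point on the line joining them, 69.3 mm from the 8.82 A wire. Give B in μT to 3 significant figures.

Each long wire gives B = μ₀I/(2πd). Distances are d₁ = 0.0693 m and d₂ = 0.0283 m.
B₁ = 2.55×10⁻⁵ T, B₂ = 3.30×10⁻⁵ T.
Between antiparallel currents both contributions point the same way, so they add. B = B₁ + B₂ = 2.55×10⁻⁵ + 3.30×10⁻⁵ = 5.85×10⁻⁵ T.

B ≈ 58.5 μT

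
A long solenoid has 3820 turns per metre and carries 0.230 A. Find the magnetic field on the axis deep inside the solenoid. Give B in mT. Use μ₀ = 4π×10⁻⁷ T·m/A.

B ≈ 1.10 mT

Inside a long solenoid, B = μ₀nI with n = 3820 turns/m.
B = 4π×10⁻⁷ × 3820 × 0.230 = 1.10×10⁻³ T.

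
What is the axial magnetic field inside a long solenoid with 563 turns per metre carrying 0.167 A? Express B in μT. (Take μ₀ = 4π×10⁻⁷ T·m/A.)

Inside a long solenoid, B = μ₀nI with n = 563 turns/m.
B = 4π×10⁻⁷ × 563 × 0.167 = 1.18×10⁻⁴ T.

B ≈ 118 μT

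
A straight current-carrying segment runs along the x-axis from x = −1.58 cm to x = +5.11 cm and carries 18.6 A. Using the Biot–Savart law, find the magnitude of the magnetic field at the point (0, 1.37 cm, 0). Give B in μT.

For a finite straight segment, B = (μ₀I/4πd)(sinθ₁ + sinθ₂), where θ₁, θ₂ are the angles from the perpendicular to each end.
The perpendicular distance is d = 0.0137 m; the end-offsets along the wire are a = 0.0158 m and b = 0.0511 m.
sinθ₁ = 0.0158/√(0.0158²+0.0137²) = 0.7555; sinθ₂ = 0.0511/√(0.0511²+0.0137²) = 0.9659.
B = (4π×10⁻⁷ × 18.6) / (4π × 0.0137) × (0.7555 + 0.9659) = 2.34×10⁻⁴ T.

B ≈ 234 μT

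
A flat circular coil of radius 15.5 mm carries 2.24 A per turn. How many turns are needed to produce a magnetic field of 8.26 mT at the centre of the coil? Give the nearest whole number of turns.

For an N-turn coil, B = Nμ₀I/(2R). A single turn gives B₁ = 9.08×10⁻⁵ T with R = 0.0155 m.
N = B/B₁ = 8.26×10⁻³ / 9.08×10⁻⁵ = 90.97.

N = 91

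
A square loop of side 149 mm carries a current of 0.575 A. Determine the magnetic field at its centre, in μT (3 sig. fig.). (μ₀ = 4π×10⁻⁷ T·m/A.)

B ≈ 4.37 μT

Each side is a finite straight segment at perpendicular distance d = a/(2 tan(π/4)) = 0.0745 m from the centre, with end-angles ±π/4.
One side contributes B₁ = (μ₀I/4πd)·2 sin(π/4) = 1.09×10⁻⁶ T.
All 4 sides add in the same direction: B = 4 × 1.09×10⁻⁶ = 4.37×10⁻⁶ T.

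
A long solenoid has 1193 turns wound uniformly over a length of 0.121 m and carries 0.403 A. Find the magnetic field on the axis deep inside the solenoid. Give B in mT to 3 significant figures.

Inside a long solenoid, B = μ₀nI with n = 9860 turns/m.
B = 4π×10⁻⁷ × 9860 × 0.403 = 4.99×10⁻³ T.

B ≈ 4.99 mT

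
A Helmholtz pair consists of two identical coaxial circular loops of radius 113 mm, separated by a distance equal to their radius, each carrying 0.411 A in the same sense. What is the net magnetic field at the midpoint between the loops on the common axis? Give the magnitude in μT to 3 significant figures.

B ≈ 3.27 μT

Each loop contributes B = μ₀IR²/[2(R²+z²)^(3/2)] on the axis, with z measured from that loop.
Loop 1 (z = 0.0565 m): B₁ = 1.64×10⁻⁶ T. Loop 2 (z = 0.0565 m): B₂ = 1.64×10⁻⁶ T.
The fields add: B = B₁ + B₂ = 3.27×10⁻⁶ T.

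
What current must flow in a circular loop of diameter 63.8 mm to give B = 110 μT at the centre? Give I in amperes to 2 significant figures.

I ≈ 5.6 A

At the centre of a circular loop B = μ₀I/(2R), so I = 2RB/μ₀.
With R = 0.0319 m, I = 2 × 0.0319 × 1.10×10⁻⁴ / (4π×10⁻⁷) = 5.58 A.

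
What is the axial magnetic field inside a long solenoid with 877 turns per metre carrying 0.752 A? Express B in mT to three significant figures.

B ≈ 0.829 mT

Inside a long solenoid, B = μ₀nI with n = 877 turns/m.
B = 4π×10⁻⁷ × 877 × 0.752 = 8.29×10⁻⁴ T.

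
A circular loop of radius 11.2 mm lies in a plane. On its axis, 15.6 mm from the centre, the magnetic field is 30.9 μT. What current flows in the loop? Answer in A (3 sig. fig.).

I ≈ 2.78 A

On the axis of a loop, B = μ₀IR²/[2(R²+z²)^(3/2)], so I = 2B(R²+z²)^(3/2)/(μ₀R²).
R² + z² = 0.0001254 + 0.0002434 = 0.0003688 m²; raised to 3/2 gives 7.08×10⁻⁶ m³.
I = 2 × 3.09×10⁻⁵ × 7.08×10⁻⁶ / (1.26×10⁻⁶ × 0.0001254) = 2.78 A.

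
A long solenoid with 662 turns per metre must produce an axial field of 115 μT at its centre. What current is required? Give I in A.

Inside a long solenoid B = μ₀nI with n = 662 m⁻¹, so I = B/(μ₀n).
I = 1.15×10⁻⁴ / (4π×10⁻⁷ × 662) = 0.138 A.

I ≈ 0.138 A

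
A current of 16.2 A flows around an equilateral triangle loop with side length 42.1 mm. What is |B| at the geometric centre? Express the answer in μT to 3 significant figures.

Each side is a finite straight segment at perpendicular distance d = a/(2 tan(π/3)) = 0.01215 m from the centre, with end-angles ±π/3.
One side contributes B₁ = (μ₀I/4πd)·2 sin(π/3) = 2.31×10⁻⁴ T.
All 3 sides add in the same direction: B = 3 × 2.31×10⁻⁴ = 6.93×10⁻⁴ T.

B ≈ 693 μT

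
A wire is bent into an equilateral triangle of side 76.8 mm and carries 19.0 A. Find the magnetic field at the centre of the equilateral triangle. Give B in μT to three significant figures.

Each side is a finite straight segment at perpendicular distance d = a/(2 tan(π/3)) = 0.02217 m from the centre, with end-angles ±π/3.
One side contributes B₁ = (μ₀I/4πd)·2 sin(π/3) = 1.48×10⁻⁴ T.
All 3 sides add in the same direction: B = 3 × 1.48×10⁻⁴ = 4.45×10⁻⁴ T.

B ≈ 445 μT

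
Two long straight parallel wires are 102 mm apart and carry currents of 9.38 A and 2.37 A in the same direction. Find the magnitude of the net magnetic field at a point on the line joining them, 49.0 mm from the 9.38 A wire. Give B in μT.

Each long wire gives B = μ₀I/(2πd). Distances are d₁ = 0.049 m and d₂ = 0.053 m.
B₁ = 3.83×10⁻⁵ T, B₂ = 8.94×10⁻⁶ T.
Between parallel currents the two contributions point in opposite directions, so they subtract. B = |B₁ − B₂| = |3.83×10⁻⁵ − 8.94×10⁻⁶| = 2.93×10⁻⁵ T.

B ≈ 29.3 μT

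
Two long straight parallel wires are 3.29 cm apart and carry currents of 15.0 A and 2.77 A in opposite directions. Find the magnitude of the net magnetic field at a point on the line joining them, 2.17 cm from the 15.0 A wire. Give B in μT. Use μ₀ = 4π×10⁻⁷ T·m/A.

Each long wire gives B = μ₀I/(2πd). Distances are d₁ = 0.0217 m and d₂ = 0.0112 m.
B₁ = 1.38×10⁻⁴ T, B₂ = 4.95×10⁻⁵ T.
Between antiparallel currents both contributions point the same way, so they add. B = B₁ + B₂ = 1.38×10⁻⁴ + 4.95×10⁻⁵ = 1.88×10⁻⁴ T.

B ≈ 188 μT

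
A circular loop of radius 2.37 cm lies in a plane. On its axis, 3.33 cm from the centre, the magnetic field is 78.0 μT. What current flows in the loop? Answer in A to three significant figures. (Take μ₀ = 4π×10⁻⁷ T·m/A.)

I ≈ 15.1 A

On the axis of a loop, B = μ₀IR²/[2(R²+z²)^(3/2)], so I = 2B(R²+z²)^(3/2)/(μ₀R²).
R² + z² = 0.0005617 + 0.001109 = 0.001671 m²; raised to 3/2 gives 6.83×10⁻⁵ m³.
I = 2 × 7.80×10⁻⁵ × 6.83×10⁻⁵ / (1.26×10⁻⁶ × 0.0005617) = 15.1 A.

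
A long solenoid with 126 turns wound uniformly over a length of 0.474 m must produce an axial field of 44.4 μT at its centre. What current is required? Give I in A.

Inside a long solenoid B = μ₀nI with n = 265.8 m⁻¹, so I = B/(μ₀n).
I = 4.44×10⁻⁵ / (4π×10⁻⁷ × 265.8) = 0.133 A.

I ≈ 0.133 A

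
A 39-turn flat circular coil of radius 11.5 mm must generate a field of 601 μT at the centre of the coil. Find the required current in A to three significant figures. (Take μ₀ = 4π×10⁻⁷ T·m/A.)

I ≈ 0.282 A

For an N-turn coil, B = Nμ₀I/(2R) with R = 0.0115 m, so I = 2RB/(Nμ₀) = 2 × 0.0115 × 6.01×10⁻⁴ / (39 × 4π×10⁻⁷) = 0.282 A.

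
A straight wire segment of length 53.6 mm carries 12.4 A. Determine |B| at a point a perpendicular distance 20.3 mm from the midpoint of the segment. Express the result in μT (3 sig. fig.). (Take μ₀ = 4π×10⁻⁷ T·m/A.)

B ≈ 97.4 μT

For a finite straight segment, B = (μ₀I/4πd)(sinθ₁ + sinθ₂), where θ₁, θ₂ are the angles from the perpendicular to each end.
The perpendicular from the point meets the wire at its midpoint, so each end is L/2 = 0.0268 m away along the wire.
sinθ₁ = 0.0268/√(0.0268²+0.0203²) = 0.7971; sinθ₂ = 0.0268/√(0.0268²+0.0203²) = 0.7971.
B = (4π×10⁻⁷ × 12.4) / (4π × 0.0203) × (0.7971 + 0.7971) = 9.74×10⁻⁵ T.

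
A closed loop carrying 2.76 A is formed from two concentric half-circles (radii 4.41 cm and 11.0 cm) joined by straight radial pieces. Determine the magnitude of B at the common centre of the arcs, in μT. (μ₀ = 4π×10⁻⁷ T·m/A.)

The radial connectors point toward the centre, so dl × r̂ = 0 and they contribute nothing.
Each semicircle gives μ₀I/(4R): inner arc 1.97×10⁻⁵ T, outer arc 7.88×10⁻⁶ T.
The two arcs carry current in opposite angular senses, so their fields oppose: B = |1.97×10⁻⁵ − 7.88×10⁻⁶| = 1.18×10⁻⁵ T.

B ≈ 11.8 μT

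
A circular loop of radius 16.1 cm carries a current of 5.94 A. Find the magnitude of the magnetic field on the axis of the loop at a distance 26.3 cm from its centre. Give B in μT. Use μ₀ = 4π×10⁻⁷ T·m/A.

On the axis of a circular loop, B = μ₀IR² / [2(R²+z²)^(3/2)].
R² + z² = (0.161)² + (0.263)² = 0.09509 m², and (R²+z²)^(3/2) = 2.93×10⁻² m³.
B = (4π×10⁻⁷ × 5.94 × 0.02592) / (2 × 2.93×10⁻²) = 3.30×10⁻⁶ T.

B ≈ 3.30 μT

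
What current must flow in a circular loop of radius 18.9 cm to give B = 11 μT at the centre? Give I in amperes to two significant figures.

I ≈ 3.3 A

At the centre of a circular loop B = μ₀I/(2R), so I = 2RB/μ₀.
With R = 0.189 m, I = 2 × 0.189 × 1.10×10⁻⁵ / (4π×10⁻⁷) = 3.31 A.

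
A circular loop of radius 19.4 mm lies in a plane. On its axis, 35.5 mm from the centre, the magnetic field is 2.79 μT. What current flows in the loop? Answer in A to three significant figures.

On the axis of a loop, B = μ₀IR²/[2(R²+z²)^(3/2)], so I = 2B(R²+z²)^(3/2)/(μ₀R²).
R² + z² = 0.0003764 + 0.00126 = 0.001637 m²; raised to 3/2 gives 6.62×10⁻⁵ m³.
I = 2 × 2.79×10⁻⁶ × 6.62×10⁻⁵ / (1.26×10⁻⁶ × 0.0003764) = 0.781 A.

I ≈ 0.781 A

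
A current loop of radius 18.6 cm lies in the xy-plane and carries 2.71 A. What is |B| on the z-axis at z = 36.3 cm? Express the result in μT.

On the axis of a circular loop, B = μ₀IR² / [2(R²+z²)^(3/2)].
R² + z² = (0.186)² + (0.363)² = 0.1664 m², and (R²+z²)^(3/2) = 6.79×10⁻² m³.
B = (4π×10⁻⁷ × 2.71 × 0.0346) / (2 × 6.79×10⁻²) = 8.68×10⁻⁷ T.

B ≈ 0.868 μT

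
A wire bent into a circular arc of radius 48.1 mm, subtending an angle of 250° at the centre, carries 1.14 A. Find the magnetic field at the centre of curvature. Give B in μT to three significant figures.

The Biot–Savart field of a circular arc at its centre is B = μ₀Iφ/(4πR), with φ = 4.363 rad.
B = (4π×10⁻⁷ × 1.14 × 4.363) / (4π × 0.0481) = 1.03×10⁻⁵ T.

B ≈ 10.3 μT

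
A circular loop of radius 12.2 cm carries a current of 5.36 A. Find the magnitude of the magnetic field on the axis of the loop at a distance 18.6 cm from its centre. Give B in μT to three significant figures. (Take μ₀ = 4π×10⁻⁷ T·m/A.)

On the axis of a circular loop, B = μ₀IR² / [2(R²+z²)^(3/2)].
R² + z² = (0.122)² + (0.186)² = 0.04948 m², and (R²+z²)^(3/2) = 1.10×10⁻² m³.
B = (4π×10⁻⁷ × 5.36 × 0.01488) / (2 × 1.10×10⁻²) = 4.55×10⁻⁶ T.

B ≈ 4.55 μT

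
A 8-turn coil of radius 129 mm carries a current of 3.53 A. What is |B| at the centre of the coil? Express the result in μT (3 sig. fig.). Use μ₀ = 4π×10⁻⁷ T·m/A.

B ≈ 138 μT

For an N-turn flat coil, B = Nμ₀I/(2R) with R = 0.129 m.
B = 8 × 1.72×10⁻⁵ T = 1.38×10⁻⁴ T.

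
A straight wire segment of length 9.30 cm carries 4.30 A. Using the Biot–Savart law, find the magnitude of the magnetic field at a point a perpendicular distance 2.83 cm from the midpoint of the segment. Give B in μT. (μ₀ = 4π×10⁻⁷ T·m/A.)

B ≈ 26.0 μT

For a finite straight segment, B = (μ₀I/4πd)(sinθ₁ + sinθ₂), where θ₁, θ₂ are the angles from the perpendicular to each end.
The perpendicular from the point meets the wire at its midpoint, so each end is L/2 = 0.0465 m away along the wire.
sinθ₁ = 0.0465/√(0.0465²+0.0283²) = 0.8542; sinθ₂ = 0.0465/√(0.0465²+0.0283²) = 0.8542.
B = (4π×10⁻⁷ × 4.30) / (4π × 0.0283) × (0.8542 + 0.8542) = 2.60×10⁻⁵ T.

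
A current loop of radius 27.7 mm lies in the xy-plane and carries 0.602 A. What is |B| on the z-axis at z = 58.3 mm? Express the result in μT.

B ≈ 1.08 μT

On the axis of a circular loop, B = μ₀IR² / [2(R²+z²)^(3/2)].
R² + z² = (0.0277)² + (0.0583)² = 0.004166 m², and (R²+z²)^(3/2) = 2.69×10⁻⁴ m³.
B = (4π×10⁻⁷ × 0.602 × 0.0007673) / (2 × 2.69×10⁻⁴) = 1.08×10⁻⁶ T.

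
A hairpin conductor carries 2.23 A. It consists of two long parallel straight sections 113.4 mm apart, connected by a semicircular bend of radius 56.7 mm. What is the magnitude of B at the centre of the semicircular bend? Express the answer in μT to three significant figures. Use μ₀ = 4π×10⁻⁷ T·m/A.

The semicircular arc contributes B_arc = μ₀I·π/(4πR) = μ₀I/(4R) = 1.24×10⁻⁵ T.
Each semi-infinite lead is at perpendicular distance R = 0.0567 m from the centre, with the perpendicular foot at its near end, so it contributes μ₀I/(4πR); both point the same way, together 7.87×10⁻⁶ T.
Arc and leads all point the same direction: B = 1.24×10⁻⁵ + 7.87×10⁻⁶ = 2.02×10⁻⁵ T.

B ≈ 20.2 μT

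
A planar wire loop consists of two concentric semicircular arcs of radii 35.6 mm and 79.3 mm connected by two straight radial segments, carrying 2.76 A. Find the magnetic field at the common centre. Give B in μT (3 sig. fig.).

The radial connectors point toward the centre, so dl × r̂ = 0 and they contribute nothing.
Each semicircle gives μ₀I/(4R): inner arc 2.44×10⁻⁵ T, outer arc 1.09×10⁻⁵ T.
The two arcs carry current in opposite angular senses, so their fields oppose: B = |2.44×10⁻⁵ − 1.09×10⁻⁵| = 1.34×10⁻⁵ T.

B ≈ 13.4 μT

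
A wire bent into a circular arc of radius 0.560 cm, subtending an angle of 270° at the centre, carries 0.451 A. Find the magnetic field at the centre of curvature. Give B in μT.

B ≈ 38.0 μT

The Biot–Savart field of a circular arc at its centre is B = μ₀Iφ/(4πR), with φ = 4.712 rad.
B = (4π×10⁻⁷ × 0.451 × 4.712) / (4π × 0.0056) = 3.80×10⁻⁵ T.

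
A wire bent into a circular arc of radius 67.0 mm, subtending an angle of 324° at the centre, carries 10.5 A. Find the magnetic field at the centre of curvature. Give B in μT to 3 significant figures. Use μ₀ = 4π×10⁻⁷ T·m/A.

The Biot–Savart field of a circular arc at its centre is B = μ₀Iφ/(4πR), with φ = 5.655 rad.
B = (4π×10⁻⁷ × 10.5 × 5.655) / (4π × 0.067) = 8.86×10⁻⁵ T.

B ≈ 88.6 μT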